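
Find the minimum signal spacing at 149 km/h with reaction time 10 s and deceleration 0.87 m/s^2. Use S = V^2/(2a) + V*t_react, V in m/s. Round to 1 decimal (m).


V = 149 / 3.6 = 41.3889 m/s
Braking distance = 41.3889^2 / (2*0.87) = 984.5058 m
Sighting distance = 41.3889 * 10 = 413.8889 m
S = 984.5058 + 413.8889 = 1398.4 m

1398.4


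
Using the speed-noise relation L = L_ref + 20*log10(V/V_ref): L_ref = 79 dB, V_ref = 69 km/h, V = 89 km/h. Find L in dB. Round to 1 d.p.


V/V_ref = 89 / 69 = 1.289855
log10(1.289855) = 0.110541
20 * 0.110541 = 2.2108
L = 79 + 2.2108 = 81.2 dB

81.2


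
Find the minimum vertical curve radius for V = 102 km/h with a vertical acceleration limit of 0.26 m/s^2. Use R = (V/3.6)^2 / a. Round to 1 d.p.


Convert speed: V = 102 / 3.6 = 28.3333 m/s
V^2 = 802.7778 m^2/s^2
R_v = 802.7778 / 0.26
R_v = 3087.6 m

3087.6


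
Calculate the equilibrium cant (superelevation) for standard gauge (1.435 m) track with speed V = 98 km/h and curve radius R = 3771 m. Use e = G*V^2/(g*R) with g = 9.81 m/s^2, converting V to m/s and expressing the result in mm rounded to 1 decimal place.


Convert speed: V = 98 / 3.6 = 27.2222 m/s
Apply formula: e = 1.435 * 27.2222^2 / (9.81 * 3771)
e = 1.435 * 741.0494 / 36993.51
e = 0.028746 m = 28.7 mm

28.7


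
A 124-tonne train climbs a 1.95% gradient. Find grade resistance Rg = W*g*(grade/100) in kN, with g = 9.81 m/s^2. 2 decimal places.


Rg = W * 9.81 * grade / 100
Rg = 124 * 9.81 * 1.95 / 100
Rg = 1216.44 * 0.0195
Rg = 23.72 kN

23.72


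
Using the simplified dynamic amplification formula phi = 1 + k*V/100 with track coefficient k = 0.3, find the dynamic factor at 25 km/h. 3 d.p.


phi = 1 + k * V / 100
phi = 1 + 0.3 * 25 / 100
phi = 1 + 0.075
phi = 1.075

1.075


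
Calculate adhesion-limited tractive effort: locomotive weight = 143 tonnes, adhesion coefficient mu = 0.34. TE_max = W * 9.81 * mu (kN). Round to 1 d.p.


TE_max = W * g * mu
TE_max = 143 * 9.81 * 0.34
TE_max = 1402.83 * 0.34
TE_max = 477.0 kN

477.0


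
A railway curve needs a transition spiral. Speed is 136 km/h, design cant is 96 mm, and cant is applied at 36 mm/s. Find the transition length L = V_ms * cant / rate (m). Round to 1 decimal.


Convert speed: V = 136 / 3.6 = 37.7778 m/s
L = 37.7778 * 96 / 36
L = 3626.6667 / 36
L = 100.7 m

100.7


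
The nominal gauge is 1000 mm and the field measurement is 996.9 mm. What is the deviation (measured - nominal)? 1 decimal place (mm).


Deviation = measured - nominal
Deviation = 996.9 - 1000
Deviation = -3.1 mm

-3.1


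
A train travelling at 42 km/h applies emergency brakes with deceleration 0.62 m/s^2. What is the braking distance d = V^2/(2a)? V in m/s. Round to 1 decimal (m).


Convert speed: V = 42 / 3.6 = 11.6667 m/s
V^2 = 136.1111
d = 136.1111 / (2 * 0.62)
d = 136.1111 / 1.24
d = 109.8 m

109.8


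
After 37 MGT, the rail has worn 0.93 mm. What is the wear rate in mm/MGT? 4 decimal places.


Wear rate = total wear / cumulative tonnage
Rate = 0.93 / 37
Rate = 0.0251 mm/MGT

0.0251


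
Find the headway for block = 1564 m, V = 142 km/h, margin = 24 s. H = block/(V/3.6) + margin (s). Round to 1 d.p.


V = 142 / 3.6 = 39.4444 m/s
Block traversal time = 1564 / 39.4444 = 39.6507 s
Headway = 39.6507 + 24
Headway = 63.7 s

63.7


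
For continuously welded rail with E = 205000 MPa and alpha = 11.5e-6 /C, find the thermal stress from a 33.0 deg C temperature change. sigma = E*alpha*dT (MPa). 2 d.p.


sigma = E * alpha * dT
sigma = 205000 * 11.5e-6 * 33.0
sigma = 2.3575 * 33.0
sigma = 77.80 MPa

77.80


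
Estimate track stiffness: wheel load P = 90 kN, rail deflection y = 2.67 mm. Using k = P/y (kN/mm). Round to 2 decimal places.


Track stiffness k = P / y
k = 90 / 2.67
k = 33.71 kN/mm

33.71


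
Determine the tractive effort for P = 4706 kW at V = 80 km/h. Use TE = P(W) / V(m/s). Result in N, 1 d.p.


Convert: P = 4706 kW = 4706000 W
V = 80 / 3.6 = 22.2222 m/s
TE = 4706000 / 22.2222
TE = 211770.0 N

211770.0


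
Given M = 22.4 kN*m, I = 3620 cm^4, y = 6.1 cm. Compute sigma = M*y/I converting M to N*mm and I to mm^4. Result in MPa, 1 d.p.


Convert units:
M = 22.4 kN*m = 22400000 N*mm
y = 6.1 cm = 61 mm
I = 3620 cm^4 = 36200000 mm^4
sigma = 22400000 * 61 / 36200000
sigma = 37.7 MPa

37.7


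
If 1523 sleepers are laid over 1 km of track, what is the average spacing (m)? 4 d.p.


Spacing = 1000 m / number of sleepers
Spacing = 1000 / 1523
Spacing = 0.6566 m

0.6566


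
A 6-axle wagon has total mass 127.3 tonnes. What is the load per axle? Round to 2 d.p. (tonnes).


Load per axle = total weight / number of axles
Load = 127.3 / 6
Load = 21.22 tonnes

21.22


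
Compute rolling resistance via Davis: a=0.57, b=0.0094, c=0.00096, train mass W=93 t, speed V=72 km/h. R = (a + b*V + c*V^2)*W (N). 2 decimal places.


b*V = 0.0094 * 72 = 0.6768
c*V^2 = 0.00096 * 5184 = 4.97664
R_per_t = 0.57 + 0.6768 + 4.97664 = 6.22344 N/t
R_total = 6.22344 * 93 = 578.78 N

578.78


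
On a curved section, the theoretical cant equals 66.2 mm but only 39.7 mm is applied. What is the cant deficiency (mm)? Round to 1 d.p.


Cant deficiency = equilibrium cant - actual cant
CD = 66.2 - 39.7
CD = 26.5 mm

26.5


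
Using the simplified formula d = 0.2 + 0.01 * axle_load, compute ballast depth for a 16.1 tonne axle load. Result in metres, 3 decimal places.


d = 0.2 + 0.01 * 16.1
d = 0.2 + 0.161
d = 0.361 m

0.361


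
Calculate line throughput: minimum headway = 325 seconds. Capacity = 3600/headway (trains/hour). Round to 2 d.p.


Capacity = 3600 / headway
Capacity = 3600 / 325
Capacity = 11.08 trains/hour

11.08


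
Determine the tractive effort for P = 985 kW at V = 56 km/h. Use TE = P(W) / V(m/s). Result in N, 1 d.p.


Convert: P = 985 kW = 985000 W
V = 56 / 3.6 = 15.5556 m/s
TE = 985000 / 15.5556
TE = 63321.4 N

63321.4


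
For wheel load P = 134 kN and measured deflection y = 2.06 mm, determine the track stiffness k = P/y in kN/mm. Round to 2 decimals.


Track stiffness k = P / y
k = 134 / 2.06
k = 65.05 kN/mm

65.05


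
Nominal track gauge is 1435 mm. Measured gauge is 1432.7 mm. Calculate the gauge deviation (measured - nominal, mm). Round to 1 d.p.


Deviation = measured - nominal
Deviation = 1432.7 - 1435
Deviation = -2.3 mm

-2.3


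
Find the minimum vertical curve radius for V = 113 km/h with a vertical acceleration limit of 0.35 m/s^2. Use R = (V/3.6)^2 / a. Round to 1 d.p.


Convert speed: V = 113 / 3.6 = 31.3889 m/s
V^2 = 985.2623 m^2/s^2
R_v = 985.2623 / 0.35
R_v = 2815.0 m

2815.0


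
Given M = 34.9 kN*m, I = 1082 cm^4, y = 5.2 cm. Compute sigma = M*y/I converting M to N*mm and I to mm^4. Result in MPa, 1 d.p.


Convert units:
M = 34.9 kN*m = 34900000 N*mm
y = 5.2 cm = 52 mm
I = 1082 cm^4 = 10820000 mm^4
sigma = 34900000 * 52 / 10820000
sigma = 167.7 MPa

167.7


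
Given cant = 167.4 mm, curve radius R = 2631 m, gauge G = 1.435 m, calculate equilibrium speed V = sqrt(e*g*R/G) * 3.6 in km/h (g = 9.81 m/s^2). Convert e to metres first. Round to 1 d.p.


Convert cant: e = 167.4 mm = 0.1674 m
V_ms = sqrt(0.1674 * 9.81 * 2631 / 1.435)
V_ms = sqrt(3010.879731) = 54.8715 m/s
V = 54.8715 * 3.6 = 197.5 km/h

197.5


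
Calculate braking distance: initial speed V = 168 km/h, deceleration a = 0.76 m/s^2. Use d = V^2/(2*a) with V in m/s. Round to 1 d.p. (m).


Convert speed: V = 168 / 3.6 = 46.6667 m/s
V^2 = 2177.7778
d = 2177.7778 / (2 * 0.76)
d = 2177.7778 / 1.52
d = 1432.7 m

1432.7


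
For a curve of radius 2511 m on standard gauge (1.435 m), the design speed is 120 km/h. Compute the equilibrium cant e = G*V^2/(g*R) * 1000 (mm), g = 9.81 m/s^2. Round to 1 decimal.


Convert speed: V = 120 / 3.6 = 33.3333 m/s
Apply formula: e = 1.435 * 33.3333^2 / (9.81 * 2511)
e = 1.435 * 1111.1111 / 24632.91
e = 0.064728 m = 64.7 mm

64.7


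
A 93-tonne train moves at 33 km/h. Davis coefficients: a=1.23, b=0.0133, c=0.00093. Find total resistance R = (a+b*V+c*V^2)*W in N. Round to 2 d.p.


b*V = 0.0133 * 33 = 0.4389
c*V^2 = 0.00093 * 1089 = 1.01277
R_per_t = 1.23 + 0.4389 + 1.01277 = 2.68167 N/t
R_total = 2.68167 * 93 = 249.40 N

249.40


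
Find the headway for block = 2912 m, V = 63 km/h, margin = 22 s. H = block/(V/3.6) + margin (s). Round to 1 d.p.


V = 63 / 3.6 = 17.5 m/s
Block traversal time = 2912 / 17.5 = 166.4 s
Headway = 166.4 + 22
Headway = 188.4 s

188.4


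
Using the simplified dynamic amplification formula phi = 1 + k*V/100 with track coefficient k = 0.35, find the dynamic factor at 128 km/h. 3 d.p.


phi = 1 + k * V / 100
phi = 1 + 0.35 * 128 / 100
phi = 1 + 0.448
phi = 1.448

1.448


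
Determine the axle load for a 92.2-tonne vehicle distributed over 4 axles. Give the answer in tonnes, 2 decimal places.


Load per axle = total weight / number of axles
Load = 92.2 / 4
Load = 23.05 tonnes

23.05


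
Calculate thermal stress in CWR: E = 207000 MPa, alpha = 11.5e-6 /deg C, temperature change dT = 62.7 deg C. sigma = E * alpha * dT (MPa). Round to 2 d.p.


sigma = E * alpha * dT
sigma = 207000 * 11.5e-6 * 62.7
sigma = 2.3805 * 62.7
sigma = 149.26 MPa

149.26


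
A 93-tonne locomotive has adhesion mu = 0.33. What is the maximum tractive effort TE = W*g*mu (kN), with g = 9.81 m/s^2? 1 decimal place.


TE_max = W * g * mu
TE_max = 93 * 9.81 * 0.33
TE_max = 912.33 * 0.33
TE_max = 301.1 kN

301.1


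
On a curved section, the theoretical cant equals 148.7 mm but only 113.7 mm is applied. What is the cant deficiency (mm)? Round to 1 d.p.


Cant deficiency = equilibrium cant - actual cant
CD = 148.7 - 113.7
CD = 35.0 mm

35.0


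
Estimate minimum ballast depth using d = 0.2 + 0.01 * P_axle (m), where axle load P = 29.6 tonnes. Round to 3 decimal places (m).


d = 0.2 + 0.01 * 29.6
d = 0.2 + 0.296
d = 0.496 m

0.496


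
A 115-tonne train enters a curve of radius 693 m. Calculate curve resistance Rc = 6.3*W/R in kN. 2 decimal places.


Rc = 6.3 * W / R
Rc = 6.3 * 115 / 693
Rc = 724.5 / 693
Rc = 1.05 kN

1.05


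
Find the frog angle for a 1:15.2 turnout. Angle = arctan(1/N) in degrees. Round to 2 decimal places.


1/N = 1/15.2 = 0.065789
angle = arctan(0.065789) = 0.065695 rad
angle = 0.065695 * 180/pi = 3.76 degrees

3.76


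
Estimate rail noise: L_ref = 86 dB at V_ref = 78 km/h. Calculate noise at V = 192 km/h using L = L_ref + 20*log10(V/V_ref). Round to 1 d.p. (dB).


V/V_ref = 192 / 78 = 2.461538
log10(2.461538) = 0.391207
20 * 0.391207 = 7.8241
L = 86 + 7.8241 = 93.8 dB

93.8


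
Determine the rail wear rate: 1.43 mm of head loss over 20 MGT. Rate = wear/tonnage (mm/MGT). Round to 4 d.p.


Wear rate = total wear / cumulative tonnage
Rate = 1.43 / 20
Rate = 0.0715 mm/MGT

0.0715


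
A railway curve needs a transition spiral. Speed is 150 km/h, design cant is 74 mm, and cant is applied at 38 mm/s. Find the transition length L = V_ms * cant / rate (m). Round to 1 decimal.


Convert speed: V = 150 / 3.6 = 41.6667 m/s
L = 41.6667 * 74 / 38
L = 3083.3333 / 38
L = 81.1 m

81.1


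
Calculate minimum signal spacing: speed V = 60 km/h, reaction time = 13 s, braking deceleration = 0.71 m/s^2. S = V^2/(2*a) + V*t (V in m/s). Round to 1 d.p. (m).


V = 60 / 3.6 = 16.6667 m/s
Braking distance = 16.6667^2 / (2*0.71) = 195.6182 m
Sighting distance = 16.6667 * 13 = 216.6667 m
S = 195.6182 + 216.6667 = 412.3 m

412.3


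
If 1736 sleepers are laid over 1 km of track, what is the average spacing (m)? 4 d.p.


Spacing = 1000 m / number of sleepers
Spacing = 1000 / 1736
Spacing = 0.5760 m

0.5760


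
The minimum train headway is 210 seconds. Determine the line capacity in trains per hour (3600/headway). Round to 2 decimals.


Capacity = 3600 / headway
Capacity = 3600 / 210
Capacity = 17.14 trains/hour

17.14


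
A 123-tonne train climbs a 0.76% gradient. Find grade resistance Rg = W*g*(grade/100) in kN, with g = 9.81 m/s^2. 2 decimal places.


Rg = W * 9.81 * grade / 100
Rg = 123 * 9.81 * 0.76 / 100
Rg = 1206.63 * 0.0076
Rg = 9.17 kN

9.17


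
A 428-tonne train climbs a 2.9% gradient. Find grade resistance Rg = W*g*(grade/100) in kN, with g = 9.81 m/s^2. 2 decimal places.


Rg = W * 9.81 * grade / 100
Rg = 428 * 9.81 * 2.9 / 100
Rg = 4198.68 * 0.029
Rg = 121.76 kN

121.76


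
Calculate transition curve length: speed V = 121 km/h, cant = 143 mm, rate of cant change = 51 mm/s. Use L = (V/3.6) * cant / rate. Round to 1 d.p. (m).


Convert speed: V = 121 / 3.6 = 33.6111 m/s
L = 33.6111 * 143 / 51
L = 4806.3889 / 51
L = 94.2 m

94.2


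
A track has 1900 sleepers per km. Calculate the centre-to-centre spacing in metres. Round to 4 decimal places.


Spacing = 1000 m / number of sleepers
Spacing = 1000 / 1900
Spacing = 0.5263 m

0.5263


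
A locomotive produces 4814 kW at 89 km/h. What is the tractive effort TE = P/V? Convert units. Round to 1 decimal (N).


Convert: P = 4814 kW = 4814000 W
V = 89 / 3.6 = 24.7222 m/s
TE = 4814000 / 24.7222
TE = 194723.6 N

194723.6


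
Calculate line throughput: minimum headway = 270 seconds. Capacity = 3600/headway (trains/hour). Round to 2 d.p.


Capacity = 3600 / headway
Capacity = 3600 / 270
Capacity = 13.33 trains/hour

13.33


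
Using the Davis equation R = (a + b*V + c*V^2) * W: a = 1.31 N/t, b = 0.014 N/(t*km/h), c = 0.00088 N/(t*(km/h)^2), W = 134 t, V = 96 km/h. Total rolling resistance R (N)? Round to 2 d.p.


b*V = 0.014 * 96 = 1.344
c*V^2 = 0.00088 * 9216 = 8.11008
R_per_t = 1.31 + 1.344 + 8.11008 = 10.76408 N/t
R_total = 10.76408 * 134 = 1442.39 N

1442.39


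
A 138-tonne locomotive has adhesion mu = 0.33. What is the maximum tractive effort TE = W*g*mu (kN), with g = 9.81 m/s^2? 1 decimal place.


TE_max = W * g * mu
TE_max = 138 * 9.81 * 0.33
TE_max = 1353.78 * 0.33
TE_max = 446.7 kN

446.7


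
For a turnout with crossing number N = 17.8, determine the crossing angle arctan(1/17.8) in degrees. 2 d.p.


1/N = 1/17.8 = 0.05618
angle = arctan(0.05618) = 0.056121 rad
angle = 0.056121 * 180/pi = 3.22 degrees

3.22


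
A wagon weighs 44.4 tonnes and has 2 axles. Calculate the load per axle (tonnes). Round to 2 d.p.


Load per axle = total weight / number of axles
Load = 44.4 / 2
Load = 22.20 tonnes

22.20


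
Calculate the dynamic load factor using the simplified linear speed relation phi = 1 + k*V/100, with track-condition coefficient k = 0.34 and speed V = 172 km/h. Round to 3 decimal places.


phi = 1 + k * V / 100
phi = 1 + 0.34 * 172 / 100
phi = 1 + 0.5848
phi = 1.585

1.585


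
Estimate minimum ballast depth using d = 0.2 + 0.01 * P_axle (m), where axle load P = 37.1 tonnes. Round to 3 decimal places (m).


d = 0.2 + 0.01 * 37.1
d = 0.2 + 0.371
d = 0.571 m

0.571


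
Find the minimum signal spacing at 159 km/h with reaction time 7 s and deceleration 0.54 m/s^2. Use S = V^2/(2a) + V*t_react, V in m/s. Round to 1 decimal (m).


V = 159 / 3.6 = 44.1667 m/s
Braking distance = 44.1667^2 / (2*0.54) = 1806.1986 m
Sighting distance = 44.1667 * 7 = 309.1667 m
S = 1806.1986 + 309.1667 = 2115.4 m

2115.4


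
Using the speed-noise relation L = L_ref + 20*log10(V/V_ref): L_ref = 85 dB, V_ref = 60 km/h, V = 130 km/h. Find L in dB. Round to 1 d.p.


V/V_ref = 130 / 60 = 2.166667
log10(2.166667) = 0.335792
20 * 0.335792 = 6.7158
L = 85 + 6.7158 = 91.7 dB

91.7


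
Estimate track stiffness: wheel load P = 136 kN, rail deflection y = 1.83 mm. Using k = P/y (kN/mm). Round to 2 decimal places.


Track stiffness k = P / y
k = 136 / 1.83
k = 74.32 kN/mm

74.32


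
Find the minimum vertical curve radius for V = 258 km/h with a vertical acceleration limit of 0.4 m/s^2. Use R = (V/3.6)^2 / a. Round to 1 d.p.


Convert speed: V = 258 / 3.6 = 71.6667 m/s
V^2 = 5136.1111 m^2/s^2
R_v = 5136.1111 / 0.4
R_v = 12840.3 m

12840.3


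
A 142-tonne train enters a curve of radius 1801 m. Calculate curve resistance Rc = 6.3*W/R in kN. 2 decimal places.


Rc = 6.3 * W / R
Rc = 6.3 * 142 / 1801
Rc = 894.6 / 1801
Rc = 0.50 kN

0.50


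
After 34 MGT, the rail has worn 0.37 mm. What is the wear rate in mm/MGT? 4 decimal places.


Wear rate = total wear / cumulative tonnage
Rate = 0.37 / 34
Rate = 0.0109 mm/MGT

0.0109


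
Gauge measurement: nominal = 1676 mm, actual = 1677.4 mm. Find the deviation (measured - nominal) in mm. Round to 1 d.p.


Deviation = measured - nominal
Deviation = 1677.4 - 1676
Deviation = 1.4 mm

1.4


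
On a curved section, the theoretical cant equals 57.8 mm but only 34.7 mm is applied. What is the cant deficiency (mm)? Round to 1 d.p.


Cant deficiency = equilibrium cant - actual cant
CD = 57.8 - 34.7
CD = 23.1 mm

23.1


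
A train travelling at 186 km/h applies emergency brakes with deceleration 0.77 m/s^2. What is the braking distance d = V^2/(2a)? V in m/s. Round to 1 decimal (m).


Convert speed: V = 186 / 3.6 = 51.6667 m/s
V^2 = 2669.4444
d = 2669.4444 / (2 * 0.77)
d = 2669.4444 / 1.54
d = 1733.4 m

1733.4


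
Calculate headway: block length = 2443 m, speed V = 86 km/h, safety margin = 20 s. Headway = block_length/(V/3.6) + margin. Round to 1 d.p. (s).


V = 86 / 3.6 = 23.8889 m/s
Block traversal time = 2443 / 23.8889 = 102.2651 s
Headway = 102.2651 + 20
Headway = 122.3 s

122.3


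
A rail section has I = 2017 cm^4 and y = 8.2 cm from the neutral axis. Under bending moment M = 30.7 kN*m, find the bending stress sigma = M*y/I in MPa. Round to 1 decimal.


Convert units:
M = 30.7 kN*m = 30700000 N*mm
y = 8.2 cm = 82 mm
I = 2017 cm^4 = 20170000 mm^4
sigma = 30700000 * 82 / 20170000
sigma = 124.8 MPa

124.8


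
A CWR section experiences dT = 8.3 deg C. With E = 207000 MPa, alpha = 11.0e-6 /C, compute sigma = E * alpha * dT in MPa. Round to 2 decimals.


sigma = E * alpha * dT
sigma = 207000 * 11.0e-6 * 8.3
sigma = 2.277 * 8.3
sigma = 18.90 MPa

18.90


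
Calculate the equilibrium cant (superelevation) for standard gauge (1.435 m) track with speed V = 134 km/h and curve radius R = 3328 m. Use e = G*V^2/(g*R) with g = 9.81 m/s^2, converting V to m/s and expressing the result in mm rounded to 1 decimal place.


Convert speed: V = 134 / 3.6 = 37.2222 m/s
Apply formula: e = 1.435 * 37.2222^2 / (9.81 * 3328)
e = 1.435 * 1385.4938 / 32647.68
e = 0.060898 m = 60.9 mm

60.9


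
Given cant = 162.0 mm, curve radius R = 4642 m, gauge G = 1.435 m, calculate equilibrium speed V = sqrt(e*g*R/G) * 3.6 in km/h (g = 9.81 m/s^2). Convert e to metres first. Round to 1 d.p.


Convert cant: e = 162.0 mm = 0.1620 m
V_ms = sqrt(0.1620 * 9.81 * 4642 / 1.435)
V_ms = sqrt(5140.877519) = 71.6999 m/s
V = 71.6999 * 3.6 = 258.1 km/h

258.1


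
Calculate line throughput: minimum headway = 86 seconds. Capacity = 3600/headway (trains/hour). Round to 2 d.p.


Capacity = 3600 / headway
Capacity = 3600 / 86
Capacity = 41.86 trains/hour

41.86


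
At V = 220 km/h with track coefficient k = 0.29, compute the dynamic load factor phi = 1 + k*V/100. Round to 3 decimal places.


phi = 1 + k * V / 100
phi = 1 + 0.29 * 220 / 100
phi = 1 + 0.638
phi = 1.638

1.638


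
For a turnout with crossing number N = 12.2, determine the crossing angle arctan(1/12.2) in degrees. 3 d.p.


1/N = 1/12.2 = 0.081967
angle = arctan(0.081967) = 0.081784 rad
angle = 0.081784 * 180/pi = 4.686 degrees

4.686


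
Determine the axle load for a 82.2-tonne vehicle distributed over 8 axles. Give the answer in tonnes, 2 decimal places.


Load per axle = total weight / number of axles
Load = 82.2 / 8
Load = 10.28 tonnes

10.28


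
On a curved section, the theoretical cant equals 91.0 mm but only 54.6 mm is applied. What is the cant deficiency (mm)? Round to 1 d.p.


Cant deficiency = equilibrium cant - actual cant
CD = 91.0 - 54.6
CD = 36.4 mm

36.4


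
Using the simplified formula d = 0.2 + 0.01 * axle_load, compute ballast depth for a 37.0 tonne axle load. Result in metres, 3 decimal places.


d = 0.2 + 0.01 * 37.0
d = 0.2 + 0.37
d = 0.570 m

0.570


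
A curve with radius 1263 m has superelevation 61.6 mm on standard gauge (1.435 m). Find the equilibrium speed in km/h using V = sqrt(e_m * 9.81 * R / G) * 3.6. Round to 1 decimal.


Convert cant: e = 61.6 mm = 0.0616 m
V_ms = sqrt(0.0616 * 9.81 * 1263 / 1.435)
V_ms = sqrt(531.864702) = 23.0622 m/s
V = 23.0622 * 3.6 = 83.0 km/h

83.0


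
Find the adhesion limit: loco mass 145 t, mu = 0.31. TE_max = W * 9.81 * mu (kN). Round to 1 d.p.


TE_max = W * g * mu
TE_max = 145 * 9.81 * 0.31
TE_max = 1422.45 * 0.31
TE_max = 441.0 kN

441.0


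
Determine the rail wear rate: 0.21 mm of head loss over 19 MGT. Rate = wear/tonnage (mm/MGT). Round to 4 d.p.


Wear rate = total wear / cumulative tonnage
Rate = 0.21 / 19
Rate = 0.0111 mm/MGT

0.0111


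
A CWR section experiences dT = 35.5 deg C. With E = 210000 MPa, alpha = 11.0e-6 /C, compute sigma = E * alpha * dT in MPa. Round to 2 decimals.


sigma = E * alpha * dT
sigma = 210000 * 11.0e-6 * 35.5
sigma = 2.31 * 35.5
sigma = 82.01 MPa

82.01


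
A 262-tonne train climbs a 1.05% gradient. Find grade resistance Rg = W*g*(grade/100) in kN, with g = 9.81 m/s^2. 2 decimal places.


Rg = W * 9.81 * grade / 100
Rg = 262 * 9.81 * 1.05 / 100
Rg = 2570.22 * 0.0105
Rg = 26.99 kN

26.99


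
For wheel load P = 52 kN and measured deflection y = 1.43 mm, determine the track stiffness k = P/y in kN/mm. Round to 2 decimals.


Track stiffness k = P / y
k = 52 / 1.43
k = 36.36 kN/mm

36.36


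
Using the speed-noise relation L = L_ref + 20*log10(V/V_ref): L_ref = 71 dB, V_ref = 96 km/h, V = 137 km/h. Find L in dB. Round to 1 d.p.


V/V_ref = 137 / 96 = 1.427083
log10(1.427083) = 0.154449
20 * 0.154449 = 3.089
L = 71 + 3.089 = 74.1 dB

74.1


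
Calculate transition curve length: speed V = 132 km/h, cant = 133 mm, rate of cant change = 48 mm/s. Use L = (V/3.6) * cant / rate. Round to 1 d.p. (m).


Convert speed: V = 132 / 3.6 = 36.6667 m/s
L = 36.6667 * 133 / 48
L = 4876.6667 / 48
L = 101.6 m

101.6


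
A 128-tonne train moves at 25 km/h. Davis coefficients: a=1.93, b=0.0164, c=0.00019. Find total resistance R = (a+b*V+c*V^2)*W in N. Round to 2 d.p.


b*V = 0.0164 * 25 = 0.41
c*V^2 = 0.00019 * 625 = 0.11875
R_per_t = 1.93 + 0.41 + 0.11875 = 2.45875 N/t
R_total = 2.45875 * 128 = 314.72 N

314.72


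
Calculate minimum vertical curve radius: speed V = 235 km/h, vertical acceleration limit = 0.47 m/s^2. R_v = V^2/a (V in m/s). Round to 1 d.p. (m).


Convert speed: V = 235 / 3.6 = 65.2778 m/s
V^2 = 4261.1883 m^2/s^2
R_v = 4261.1883 / 0.47
R_v = 9066.4 m

9066.4


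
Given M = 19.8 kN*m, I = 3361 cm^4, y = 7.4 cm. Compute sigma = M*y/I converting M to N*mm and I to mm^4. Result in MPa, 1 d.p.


Convert units:
M = 19.8 kN*m = 19800000 N*mm
y = 7.4 cm = 74 mm
I = 3361 cm^4 = 33610000 mm^4
sigma = 19800000 * 74 / 33610000
sigma = 43.6 MPa

43.6


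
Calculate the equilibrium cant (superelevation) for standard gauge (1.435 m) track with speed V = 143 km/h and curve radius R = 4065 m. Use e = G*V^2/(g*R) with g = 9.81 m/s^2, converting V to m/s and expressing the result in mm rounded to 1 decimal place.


Convert speed: V = 143 / 3.6 = 39.7222 m/s
Apply formula: e = 1.435 * 39.7222^2 / (9.81 * 4065)
e = 1.435 * 1577.8549 / 39877.65
e = 0.056779 m = 56.8 mm

56.8


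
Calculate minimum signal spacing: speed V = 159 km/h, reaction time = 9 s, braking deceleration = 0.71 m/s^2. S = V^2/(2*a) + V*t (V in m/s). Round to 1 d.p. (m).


V = 159 / 3.6 = 44.1667 m/s
Braking distance = 44.1667^2 / (2*0.71) = 1373.7285 m
Sighting distance = 44.1667 * 9 = 397.5 m
S = 1373.7285 + 397.5 = 1771.2 m

1771.2


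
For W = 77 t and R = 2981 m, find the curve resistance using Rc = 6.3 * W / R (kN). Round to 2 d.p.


Rc = 6.3 * W / R
Rc = 6.3 * 77 / 2981
Rc = 485.1 / 2981
Rc = 0.16 kN

0.16


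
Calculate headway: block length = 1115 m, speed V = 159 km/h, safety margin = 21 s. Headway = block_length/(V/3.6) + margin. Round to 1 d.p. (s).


V = 159 / 3.6 = 44.1667 m/s
Block traversal time = 1115 / 44.1667 = 25.2453 s
Headway = 25.2453 + 21
Headway = 46.2 s

46.2


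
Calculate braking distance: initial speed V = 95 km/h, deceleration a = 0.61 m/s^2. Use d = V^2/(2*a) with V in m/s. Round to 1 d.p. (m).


Convert speed: V = 95 / 3.6 = 26.3889 m/s
V^2 = 696.3735
d = 696.3735 / (2 * 0.61)
d = 696.3735 / 1.22
d = 570.8 m

570.8


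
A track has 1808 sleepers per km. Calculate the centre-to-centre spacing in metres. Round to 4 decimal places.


Spacing = 1000 m / number of sleepers
Spacing = 1000 / 1808
Spacing = 0.5531 m

0.5531


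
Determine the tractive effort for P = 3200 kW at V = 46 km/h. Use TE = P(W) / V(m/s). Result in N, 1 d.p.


Convert: P = 3200 kW = 3200000 W
V = 46 / 3.6 = 12.7778 m/s
TE = 3200000 / 12.7778
TE = 250434.8 N

250434.8


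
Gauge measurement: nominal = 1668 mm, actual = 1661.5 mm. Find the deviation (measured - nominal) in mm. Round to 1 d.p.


Deviation = measured - nominal
Deviation = 1661.5 - 1668
Deviation = -6.5 mm

-6.5


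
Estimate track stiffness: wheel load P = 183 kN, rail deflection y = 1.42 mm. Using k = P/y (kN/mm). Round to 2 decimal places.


Track stiffness k = P / y
k = 183 / 1.42
k = 128.87 kN/mm

128.87


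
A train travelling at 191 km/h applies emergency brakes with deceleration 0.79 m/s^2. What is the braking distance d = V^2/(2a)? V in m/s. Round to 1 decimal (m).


Convert speed: V = 191 / 3.6 = 53.0556 m/s
V^2 = 2814.892
d = 2814.892 / (2 * 0.79)
d = 2814.892 / 1.58
d = 1781.6 m

1781.6


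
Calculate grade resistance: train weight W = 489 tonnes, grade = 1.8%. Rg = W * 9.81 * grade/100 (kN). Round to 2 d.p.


Rg = W * 9.81 * grade / 100
Rg = 489 * 9.81 * 1.8 / 100
Rg = 4797.09 * 0.018
Rg = 86.35 kN

86.35


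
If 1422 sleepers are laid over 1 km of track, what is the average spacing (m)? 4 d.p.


Spacing = 1000 m / number of sleepers
Spacing = 1000 / 1422
Spacing = 0.7032 m

0.7032


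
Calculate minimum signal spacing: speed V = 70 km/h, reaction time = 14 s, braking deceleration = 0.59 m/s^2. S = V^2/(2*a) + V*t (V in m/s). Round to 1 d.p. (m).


V = 70 / 3.6 = 19.4444 m/s
Braking distance = 19.4444^2 / (2*0.59) = 320.4122 m
Sighting distance = 19.4444 * 14 = 272.2222 m
S = 320.4122 + 272.2222 = 592.6 m

592.6


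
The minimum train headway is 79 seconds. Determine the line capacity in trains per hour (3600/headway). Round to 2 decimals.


Capacity = 3600 / headway
Capacity = 3600 / 79
Capacity = 45.57 trains/hour

45.57


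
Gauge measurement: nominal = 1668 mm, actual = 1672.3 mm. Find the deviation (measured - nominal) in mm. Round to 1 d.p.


Deviation = measured - nominal
Deviation = 1672.3 - 1668
Deviation = 4.3 mm

4.3


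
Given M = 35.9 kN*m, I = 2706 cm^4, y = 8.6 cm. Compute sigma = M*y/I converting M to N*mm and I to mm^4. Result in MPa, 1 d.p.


Convert units:
M = 35.9 kN*m = 35900000 N*mm
y = 8.6 cm = 86 mm
I = 2706 cm^4 = 27060000 mm^4
sigma = 35900000 * 86 / 27060000
sigma = 114.1 MPa

114.1


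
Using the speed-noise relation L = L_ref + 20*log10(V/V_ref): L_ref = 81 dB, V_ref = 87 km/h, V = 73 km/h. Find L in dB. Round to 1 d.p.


V/V_ref = 73 / 87 = 0.83908
log10(0.83908) = -0.076196
20 * -0.076196 = -1.5239
L = 81 + -1.5239 = 79.5 dB

79.5


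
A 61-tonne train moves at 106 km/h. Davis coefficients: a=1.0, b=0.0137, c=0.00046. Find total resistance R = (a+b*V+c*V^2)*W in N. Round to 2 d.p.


b*V = 0.0137 * 106 = 1.4522
c*V^2 = 0.00046 * 11236 = 5.16856
R_per_t = 1.0 + 1.4522 + 5.16856 = 7.62076 N/t
R_total = 7.62076 * 61 = 464.87 N

464.87


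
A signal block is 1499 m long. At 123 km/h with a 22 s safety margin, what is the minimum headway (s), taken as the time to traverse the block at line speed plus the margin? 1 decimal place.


V = 123 / 3.6 = 34.1667 m/s
Block traversal time = 1499 / 34.1667 = 43.8732 s
Headway = 43.8732 + 22
Headway = 65.9 s

65.9


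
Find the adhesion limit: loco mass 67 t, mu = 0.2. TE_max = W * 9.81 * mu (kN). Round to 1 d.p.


TE_max = W * g * mu
TE_max = 67 * 9.81 * 0.2
TE_max = 657.27 * 0.2
TE_max = 131.5 kN

131.5


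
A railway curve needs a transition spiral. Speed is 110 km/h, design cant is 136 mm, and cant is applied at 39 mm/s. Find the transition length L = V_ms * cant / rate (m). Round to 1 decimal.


Convert speed: V = 110 / 3.6 = 30.5556 m/s
L = 30.5556 * 136 / 39
L = 4155.5556 / 39
L = 106.6 m

106.6


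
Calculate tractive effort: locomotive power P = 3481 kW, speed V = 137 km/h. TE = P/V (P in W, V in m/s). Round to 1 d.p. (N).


Convert: P = 3481 kW = 3481000 W
V = 137 / 3.6 = 38.0556 m/s
TE = 3481000 / 38.0556
TE = 91471.5 N

91471.5


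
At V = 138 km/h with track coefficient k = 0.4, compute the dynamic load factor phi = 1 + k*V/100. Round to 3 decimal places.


phi = 1 + k * V / 100
phi = 1 + 0.4 * 138 / 100
phi = 1 + 0.552
phi = 1.552

1.552


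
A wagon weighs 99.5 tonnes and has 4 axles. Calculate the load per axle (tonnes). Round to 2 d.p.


Load per axle = total weight / number of axles
Load = 99.5 / 4
Load = 24.88 tonnes

24.88


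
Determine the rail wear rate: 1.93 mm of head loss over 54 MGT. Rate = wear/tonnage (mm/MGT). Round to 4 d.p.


Wear rate = total wear / cumulative tonnage
Rate = 1.93 / 54
Rate = 0.0357 mm/MGT

0.0357


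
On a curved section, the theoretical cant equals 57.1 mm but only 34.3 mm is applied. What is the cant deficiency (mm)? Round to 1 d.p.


Cant deficiency = equilibrium cant - actual cant
CD = 57.1 - 34.3
CD = 22.8 mm

22.8


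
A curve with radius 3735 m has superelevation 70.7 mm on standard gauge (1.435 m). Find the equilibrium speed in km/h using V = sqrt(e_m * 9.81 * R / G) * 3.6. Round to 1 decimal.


Convert cant: e = 70.7 mm = 0.0707 m
V_ms = sqrt(0.0707 * 9.81 * 3735 / 1.435)
V_ms = sqrt(1805.207488) = 42.4877 m/s
V = 42.4877 * 3.6 = 153.0 km/h

153.0


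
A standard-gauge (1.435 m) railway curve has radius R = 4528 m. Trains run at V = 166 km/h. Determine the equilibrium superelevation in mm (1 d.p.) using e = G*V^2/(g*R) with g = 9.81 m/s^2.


Convert speed: V = 166 / 3.6 = 46.1111 m/s
Apply formula: e = 1.435 * 46.1111^2 / (9.81 * 4528)
e = 1.435 * 2126.2346 / 44419.68
e = 0.068689 m = 68.7 mm

68.7


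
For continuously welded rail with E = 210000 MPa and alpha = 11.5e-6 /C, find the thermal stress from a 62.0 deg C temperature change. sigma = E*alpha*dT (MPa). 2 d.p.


sigma = E * alpha * dT
sigma = 210000 * 11.5e-6 * 62.0
sigma = 2.415 * 62.0
sigma = 149.73 MPa

149.73


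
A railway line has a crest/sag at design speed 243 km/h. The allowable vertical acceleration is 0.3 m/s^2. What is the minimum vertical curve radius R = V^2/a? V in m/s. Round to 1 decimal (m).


Convert speed: V = 243 / 3.6 = 67.5 m/s
V^2 = 4556.25 m^2/s^2
R_v = 4556.25 / 0.3
R_v = 15187.5 m

15187.5


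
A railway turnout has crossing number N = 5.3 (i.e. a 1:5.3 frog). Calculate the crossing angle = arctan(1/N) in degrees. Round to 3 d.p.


1/N = 1/5.3 = 0.188679
angle = arctan(0.188679) = 0.186487 rad
angle = 0.186487 * 180/pi = 10.685 degrees

10.685


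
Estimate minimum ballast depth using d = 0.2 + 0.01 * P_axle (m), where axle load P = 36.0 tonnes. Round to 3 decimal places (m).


d = 0.2 + 0.01 * 36.0
d = 0.2 + 0.36
d = 0.560 m

0.560


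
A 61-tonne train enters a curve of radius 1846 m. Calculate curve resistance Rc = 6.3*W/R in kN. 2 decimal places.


Rc = 6.3 * W / R
Rc = 6.3 * 61 / 1846
Rc = 384.3 / 1846
Rc = 0.21 kN

0.21


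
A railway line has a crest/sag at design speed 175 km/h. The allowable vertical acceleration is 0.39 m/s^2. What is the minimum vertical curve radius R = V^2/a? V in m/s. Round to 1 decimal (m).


Convert speed: V = 175 / 3.6 = 48.6111 m/s
V^2 = 2363.0401 m^2/s^2
R_v = 2363.0401 / 0.39
R_v = 6059.1 m

6059.1


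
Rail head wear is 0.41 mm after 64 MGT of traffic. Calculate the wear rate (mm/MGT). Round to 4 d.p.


Wear rate = total wear / cumulative tonnage
Rate = 0.41 / 64
Rate = 0.0064 mm/MGT

0.0064


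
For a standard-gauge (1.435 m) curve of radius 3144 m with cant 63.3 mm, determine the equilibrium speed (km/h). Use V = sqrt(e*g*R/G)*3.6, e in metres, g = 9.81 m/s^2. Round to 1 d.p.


Convert cant: e = 63.3 mm = 0.0633 m
V_ms = sqrt(0.0633 * 9.81 * 3144 / 1.435)
V_ms = sqrt(1360.515061) = 36.8852 m/s
V = 36.8852 * 3.6 = 132.8 km/h

132.8


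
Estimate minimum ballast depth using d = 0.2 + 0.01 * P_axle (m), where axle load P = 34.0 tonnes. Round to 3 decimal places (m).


d = 0.2 + 0.01 * 34.0
d = 0.2 + 0.34
d = 0.540 m

0.540


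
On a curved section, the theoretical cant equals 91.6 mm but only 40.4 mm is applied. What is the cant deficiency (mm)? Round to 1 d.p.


Cant deficiency = equilibrium cant - actual cant
CD = 91.6 - 40.4
CD = 51.2 mm

51.2


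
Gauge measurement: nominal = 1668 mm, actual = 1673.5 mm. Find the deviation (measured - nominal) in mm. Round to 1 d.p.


Deviation = measured - nominal
Deviation = 1673.5 - 1668
Deviation = 5.5 mm

5.5


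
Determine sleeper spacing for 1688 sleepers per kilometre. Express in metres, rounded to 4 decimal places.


Spacing = 1000 m / number of sleepers
Spacing = 1000 / 1688
Spacing = 0.5924 m

0.5924


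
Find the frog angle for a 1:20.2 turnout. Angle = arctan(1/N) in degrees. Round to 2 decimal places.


1/N = 1/20.2 = 0.049505
angle = arctan(0.049505) = 0.049465 rad
angle = 0.049465 * 180/pi = 2.83 degrees

2.83


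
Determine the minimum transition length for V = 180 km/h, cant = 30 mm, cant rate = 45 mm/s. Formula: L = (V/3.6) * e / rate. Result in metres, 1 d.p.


Convert speed: V = 180 / 3.6 = 50.0 m/s
L = 50.0 * 30 / 45
L = 1500.0 / 45
L = 33.3 m

33.3


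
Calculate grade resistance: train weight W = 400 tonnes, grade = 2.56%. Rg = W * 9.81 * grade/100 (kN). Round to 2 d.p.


Rg = W * 9.81 * grade / 100
Rg = 400 * 9.81 * 2.56 / 100
Rg = 3924.0 * 0.0256
Rg = 100.45 kN

100.45


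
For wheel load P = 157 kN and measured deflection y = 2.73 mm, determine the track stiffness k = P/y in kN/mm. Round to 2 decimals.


Track stiffness k = P / y
k = 157 / 2.73
k = 57.51 kN/mm

57.51


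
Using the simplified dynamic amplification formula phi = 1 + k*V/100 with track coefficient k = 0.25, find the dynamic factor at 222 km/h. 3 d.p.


phi = 1 + k * V / 100
phi = 1 + 0.25 * 222 / 100
phi = 1 + 0.555
phi = 1.555

1.555


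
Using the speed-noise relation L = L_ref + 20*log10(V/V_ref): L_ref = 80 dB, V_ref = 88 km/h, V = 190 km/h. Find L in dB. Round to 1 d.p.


V/V_ref = 190 / 88 = 2.159091
log10(2.159091) = 0.334271
20 * 0.334271 = 6.6854
L = 80 + 6.6854 = 86.7 dB

86.7


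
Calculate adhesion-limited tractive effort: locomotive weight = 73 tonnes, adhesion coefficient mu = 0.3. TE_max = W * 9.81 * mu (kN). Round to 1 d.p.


TE_max = W * g * mu
TE_max = 73 * 9.81 * 0.3
TE_max = 716.13 * 0.3
TE_max = 214.8 kN

214.8


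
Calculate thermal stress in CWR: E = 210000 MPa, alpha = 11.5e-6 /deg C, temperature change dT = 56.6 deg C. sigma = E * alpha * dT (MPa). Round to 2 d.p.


sigma = E * alpha * dT
sigma = 210000 * 11.5e-6 * 56.6
sigma = 2.415 * 56.6
sigma = 136.69 MPa

136.69


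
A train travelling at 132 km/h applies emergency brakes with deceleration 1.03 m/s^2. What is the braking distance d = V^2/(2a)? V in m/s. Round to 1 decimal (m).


Convert speed: V = 132 / 3.6 = 36.6667 m/s
V^2 = 1344.4444
d = 1344.4444 / (2 * 1.03)
d = 1344.4444 / 2.06
d = 652.6 m

652.6


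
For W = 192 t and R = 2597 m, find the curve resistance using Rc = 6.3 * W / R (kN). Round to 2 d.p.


Rc = 6.3 * W / R
Rc = 6.3 * 192 / 2597
Rc = 1209.6 / 2597
Rc = 0.47 kN

0.47


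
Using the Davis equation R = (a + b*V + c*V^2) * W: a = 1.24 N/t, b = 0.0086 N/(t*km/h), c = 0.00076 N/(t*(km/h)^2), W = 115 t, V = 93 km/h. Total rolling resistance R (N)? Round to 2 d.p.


b*V = 0.0086 * 93 = 0.7998
c*V^2 = 0.00076 * 8649 = 6.57324
R_per_t = 1.24 + 0.7998 + 6.57324 = 8.61304 N/t
R_total = 8.61304 * 115 = 990.50 N

990.50


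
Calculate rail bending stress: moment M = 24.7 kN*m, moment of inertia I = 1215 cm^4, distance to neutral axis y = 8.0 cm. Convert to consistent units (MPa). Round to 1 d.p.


Convert units:
M = 24.7 kN*m = 24700000 N*mm
y = 8.0 cm = 80 mm
I = 1215 cm^4 = 12150000 mm^4
sigma = 24700000 * 80 / 12150000
sigma = 162.6 MPa

162.6


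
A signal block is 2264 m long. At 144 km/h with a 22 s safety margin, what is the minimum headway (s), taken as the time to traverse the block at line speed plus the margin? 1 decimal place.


V = 144 / 3.6 = 40.0 m/s
Block traversal time = 2264 / 40.0 = 56.6 s
Headway = 56.6 + 22
Headway = 78.6 s

78.6


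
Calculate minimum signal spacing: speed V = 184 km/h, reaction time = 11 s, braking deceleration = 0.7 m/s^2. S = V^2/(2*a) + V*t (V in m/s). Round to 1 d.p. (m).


V = 184 / 3.6 = 51.1111 m/s
Braking distance = 51.1111^2 / (2*0.7) = 1865.9612 m
Sighting distance = 51.1111 * 11 = 562.2222 m
S = 1865.9612 + 562.2222 = 2428.2 m

2428.2


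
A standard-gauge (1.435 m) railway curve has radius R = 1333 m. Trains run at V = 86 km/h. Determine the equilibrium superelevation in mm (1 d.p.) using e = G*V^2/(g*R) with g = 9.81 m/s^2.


Convert speed: V = 86 / 3.6 = 23.8889 m/s
Apply formula: e = 1.435 * 23.8889^2 / (9.81 * 1333)
e = 1.435 * 570.679 / 13076.73
e = 0.062625 m = 62.6 mm

62.6


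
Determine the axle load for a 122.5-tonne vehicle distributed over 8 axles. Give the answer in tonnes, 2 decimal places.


Load per axle = total weight / number of axles
Load = 122.5 / 8
Load = 15.31 tonnes

15.31


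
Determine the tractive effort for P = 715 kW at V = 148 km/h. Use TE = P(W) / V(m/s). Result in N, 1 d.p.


Convert: P = 715 kW = 715000 W
V = 148 / 3.6 = 41.1111 m/s
TE = 715000 / 41.1111
TE = 17391.9 N

17391.9


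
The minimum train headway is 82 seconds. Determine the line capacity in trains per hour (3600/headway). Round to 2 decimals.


Capacity = 3600 / headway
Capacity = 3600 / 82
Capacity = 43.90 trains/hour

43.90


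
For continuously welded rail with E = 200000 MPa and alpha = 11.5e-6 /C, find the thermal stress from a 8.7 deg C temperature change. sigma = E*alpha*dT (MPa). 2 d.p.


sigma = E * alpha * dT
sigma = 200000 * 11.5e-6 * 8.7
sigma = 2.3 * 8.7
sigma = 20.01 MPa

20.01


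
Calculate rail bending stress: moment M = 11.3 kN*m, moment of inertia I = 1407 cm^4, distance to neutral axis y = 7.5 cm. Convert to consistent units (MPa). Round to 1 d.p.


Convert units:
M = 11.3 kN*m = 11300000 N*mm
y = 7.5 cm = 75 mm
I = 1407 cm^4 = 14070000 mm^4
sigma = 11300000 * 75 / 14070000
sigma = 60.2 MPa

60.2


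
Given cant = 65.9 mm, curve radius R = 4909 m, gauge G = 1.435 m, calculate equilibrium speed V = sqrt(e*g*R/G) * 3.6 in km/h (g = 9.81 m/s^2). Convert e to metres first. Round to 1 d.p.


Convert cant: e = 65.9 mm = 0.0659 m
V_ms = sqrt(0.0659 * 9.81 * 4909 / 1.435)
V_ms = sqrt(2211.54384) = 47.0271 m/s
V = 47.0271 * 3.6 = 169.3 km/h

169.3


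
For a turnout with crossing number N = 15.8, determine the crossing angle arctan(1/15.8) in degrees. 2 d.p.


1/N = 1/15.8 = 0.063291
angle = arctan(0.063291) = 0.063207 rad
angle = 0.063207 * 180/pi = 3.62 degrees

3.62


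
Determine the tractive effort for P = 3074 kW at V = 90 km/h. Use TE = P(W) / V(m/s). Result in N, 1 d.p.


Convert: P = 3074 kW = 3074000 W
V = 90 / 3.6 = 25.0 m/s
TE = 3074000 / 25.0
TE = 122960.0 N

122960.0


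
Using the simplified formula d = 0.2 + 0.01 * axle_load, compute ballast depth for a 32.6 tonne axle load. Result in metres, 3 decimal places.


d = 0.2 + 0.01 * 32.6
d = 0.2 + 0.326
d = 0.526 m

0.526


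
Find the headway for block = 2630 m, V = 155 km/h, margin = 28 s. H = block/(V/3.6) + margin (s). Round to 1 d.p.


V = 155 / 3.6 = 43.0556 m/s
Block traversal time = 2630 / 43.0556 = 61.0839 s
Headway = 61.0839 + 28
Headway = 89.1 s

89.1
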